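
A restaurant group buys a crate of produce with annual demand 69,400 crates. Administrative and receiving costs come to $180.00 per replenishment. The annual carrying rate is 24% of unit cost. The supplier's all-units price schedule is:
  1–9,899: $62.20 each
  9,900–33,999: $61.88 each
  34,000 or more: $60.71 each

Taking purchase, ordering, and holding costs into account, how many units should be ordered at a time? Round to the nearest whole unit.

Q* ≈ 1,294 crates

Holding cost per unit per year at price C is H = 0.24·C.
For each price level, check whether its EOQ is feasible; otherwise the best quantity at that price is the breakpoint.
EOQ at $62.20 = 1293.7 (feasible in tier 1): TC = 69,400×$62.20 + (69,400/1293.7)×180 + (1293.7/2)×0.24×$62.20 = $4,335,992.20.
EOQ at $61.88 = 1297.0 < 9900, so use break Q=9900: TC = 69,400×$61.88 + (69,400/9900.0)×180 + (9900.0/2)×0.24×$61.88 = $4,369,247.26.
EOQ at $60.71 = 1309.5 < 34000, so use break Q=34000: TC = 69,400×$60.71 + (69,400/34000.0)×180 + (34000.0/2)×0.24×$60.71 = $4,461,338.21.
Lowest total cost is $4,335,992.20 at Q = 1293.7.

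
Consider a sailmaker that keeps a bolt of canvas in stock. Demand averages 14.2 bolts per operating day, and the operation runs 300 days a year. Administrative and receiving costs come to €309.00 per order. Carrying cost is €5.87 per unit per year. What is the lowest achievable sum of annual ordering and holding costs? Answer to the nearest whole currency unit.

TC* ≈ €3,931

Annual demand D = 14.2 × 300 = 4,260.
Q* = √(2DS/H) = √(2 × 4,260 × 309 / 5.87) ≈ 669.70.
At Q*, ordering cost (D/Q*)S equals holding cost (Q*/2)H, each = √(DSH/2).
Minimum total = √(2DSH) = √(2 × 4,260 × 309 × 5.87) ≈ 3931.136.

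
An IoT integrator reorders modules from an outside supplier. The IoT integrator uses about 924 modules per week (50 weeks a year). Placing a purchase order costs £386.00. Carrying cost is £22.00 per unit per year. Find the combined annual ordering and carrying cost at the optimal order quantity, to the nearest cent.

TC* ≈ £28,011.80

Annual demand D = 924 × 50 = 46,200.
The optimal lot size = √(2DS/H) = √(2 × 46,200 × 386 / 22) ≈ 1273.26.
At Q*, ordering cost (D/Q*)S equals holding cost (Q*/2)H, each = √(DSH/2).
Minimum total = √(2DSH) = √(2 × 46,200 × 386 × 22) ≈ 28011.798.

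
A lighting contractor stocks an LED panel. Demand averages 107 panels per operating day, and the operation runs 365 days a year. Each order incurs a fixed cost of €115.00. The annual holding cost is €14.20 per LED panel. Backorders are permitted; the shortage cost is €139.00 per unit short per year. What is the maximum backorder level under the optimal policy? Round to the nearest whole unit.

Annual demand D = 107 × 365 = 39,055.
With planned backorders, Q* = √(2DS/H) · √((H+B)/B).
√(2DS/H) = √(2 × 39,055 × 115 / 14.2) = 795.350.
√((H+B)/B) = √((14.2+139)/139) = 1.0498.
Q* ≈ 834.988.
S* = Q* · H/(H+B) = 834.988 × 14.2/153.2 ≈ 77.394.

S* ≈ 77 panels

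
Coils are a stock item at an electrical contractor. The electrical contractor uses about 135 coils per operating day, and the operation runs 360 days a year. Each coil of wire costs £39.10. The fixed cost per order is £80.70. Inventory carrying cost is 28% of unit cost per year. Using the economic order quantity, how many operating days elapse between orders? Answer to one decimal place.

T ≈ 6.3 days

Annual demand D = 135 × 360 = 48,600.
Holding cost H = 0.28 × £39.10 = £10.9480 per unit per year.
EOQ = √(2DS/H) = √(2 × 48,600 × 80.7 / 10.948) ≈ 846.45.
Cycle time = Q*/D × 360 = 846.45 / 48,600 × 360 ≈ 6.270 days.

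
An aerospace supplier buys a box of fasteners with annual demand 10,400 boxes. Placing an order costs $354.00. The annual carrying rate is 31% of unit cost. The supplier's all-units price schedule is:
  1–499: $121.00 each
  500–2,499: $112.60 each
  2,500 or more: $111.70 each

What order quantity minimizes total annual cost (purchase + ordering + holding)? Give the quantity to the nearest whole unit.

Q* ≈ 500 boxes

Holding cost per unit per year at price C is H = 0.31·C.
Evaluate total cost at each tier's feasible EOQ or, if the EOQ is below the tier, at the tier's minimum quantity.
EOQ at $121.00 = 443.1 (feasible in tier 1): TC = 10,400×$121.00 + (10,400/443.1)×354 + (443.1/2)×0.31×$121.00 = $1,275,019.07.
EOQ at $112.60 = 459.3 < 500, so use break Q=500: TC = 10,400×$112.60 + (10,400/500.0)×354 + (500.0/2)×0.31×$112.60 = $1,187,129.70.
EOQ at $111.70 = 461.1 < 2500, so use break Q=2500: TC = 10,400×$111.70 + (10,400/2500.0)×354 + (2500.0/2)×0.31×$111.70 = $1,206,436.39.
Lowest total cost is $1,187,129.70 at Q = 500.0.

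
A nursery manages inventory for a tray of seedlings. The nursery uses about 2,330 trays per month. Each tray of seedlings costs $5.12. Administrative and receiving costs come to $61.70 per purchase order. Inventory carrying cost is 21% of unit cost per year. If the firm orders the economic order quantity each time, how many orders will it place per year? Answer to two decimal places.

Annual demand D = 2,330 × 12 = 27,960.
Holding cost H = 0.21 × $5.12 = $1.0752 per unit per year.
The optimal lot size = √(2DS/H) = √(2 × 27,960 × 61.7 / 1.0752) ≈ 1791.35.
Orders per year = D / Q* = 27,960 / 1791.35 ≈ 15.608.

N ≈ 15.61 orders per year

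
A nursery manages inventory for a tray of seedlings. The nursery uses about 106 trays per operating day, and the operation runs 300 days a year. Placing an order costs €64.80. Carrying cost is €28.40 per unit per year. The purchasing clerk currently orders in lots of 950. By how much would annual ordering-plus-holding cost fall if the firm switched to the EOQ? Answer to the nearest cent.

Annual demand D = 106 × 300 = 31,800.
EOQ = √(2DS/H) = √(2 × 31,800 × 64.8 / 28.4) ≈ 380.94.
Cost at Q* = (D/Q*)S + (Q*/2)H = √(2DSH) ≈ €10,818.70.
Cost at Q = 950: (31,800/950)×64.8 + (950/2)×28.4 = €2,169.09 + €13,490.00 = €15,659.09.
Excess = €15,659.09 − €10,818.70 = €4,840.39.

Extra cost ≈ €4,840.39 per year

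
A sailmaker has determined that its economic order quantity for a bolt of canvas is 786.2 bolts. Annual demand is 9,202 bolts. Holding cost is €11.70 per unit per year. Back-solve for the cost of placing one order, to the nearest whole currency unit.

Invert the EOQ relation Q*² = 2DS/H.
From Q* = √(2DS/H): S = Q*²H / (2D) = 786.2² × 11.7 / (2 × 9,202) = 392.9522.

S ≈ €393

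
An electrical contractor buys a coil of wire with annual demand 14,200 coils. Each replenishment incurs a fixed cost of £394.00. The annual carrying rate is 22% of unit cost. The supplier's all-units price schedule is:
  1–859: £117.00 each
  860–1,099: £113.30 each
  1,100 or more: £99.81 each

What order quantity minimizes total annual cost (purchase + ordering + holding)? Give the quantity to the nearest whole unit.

Holding cost per unit per year at price C is H = 0.22·C.
Candidates are each tier's EOQ (if it falls in that tier) and each price-break quantity.
EOQ at £117.00 = 659.3 (feasible in tier 1): TC = 14,200×£117.00 + (14,200/659.3)×394 + (659.3/2)×0.22×£117.00 = £1,678,371.16.
EOQ at £113.30 = 670.0 < 860, so use break Q=860: TC = 14,200×£113.30 + (14,200/860.0)×394 + (860.0/2)×0.22×£113.30 = £1,626,083.76.
EOQ at £99.81 = 713.9 < 1100, so use break Q=1100: TC = 14,200×£99.81 + (14,200/1100.0)×394 + (1100.0/2)×0.22×£99.81 = £1,434,465.19.
Lowest total cost is £1,434,465.19 at Q = 1100.0.

Q* ≈ 1,100 coils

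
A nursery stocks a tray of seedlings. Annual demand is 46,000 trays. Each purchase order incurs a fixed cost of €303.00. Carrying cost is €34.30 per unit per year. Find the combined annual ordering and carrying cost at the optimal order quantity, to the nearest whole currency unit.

Q* = √(2DS/H) = √(2 × 46,000 × 303 / 34.3) ≈ 901.51.
At the optimum the two cost components are equal, so total cost = 2·(Q*/2)H = Q*·H.
Minimum total = √(2DSH) = √(2 × 46,000 × 303 × 34.3) ≈ 30921.624.

TC* ≈ €30,922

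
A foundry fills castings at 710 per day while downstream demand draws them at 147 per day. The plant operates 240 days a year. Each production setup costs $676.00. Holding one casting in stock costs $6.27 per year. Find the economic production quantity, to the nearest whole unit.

Q* ≈ 3,097 castings

Annual demand D = 147 × 240 = 35,280.
Production build-up factor (1 − d/p) = 1 − 147/710 = 0.7930.
Q* = √(2DS / (H(1 − d/p))) = √(2 × 35,280 × 676 / (6.27 × 0.7930)).
= √(47,698,560 / 4.9718) ≈ 3097.375.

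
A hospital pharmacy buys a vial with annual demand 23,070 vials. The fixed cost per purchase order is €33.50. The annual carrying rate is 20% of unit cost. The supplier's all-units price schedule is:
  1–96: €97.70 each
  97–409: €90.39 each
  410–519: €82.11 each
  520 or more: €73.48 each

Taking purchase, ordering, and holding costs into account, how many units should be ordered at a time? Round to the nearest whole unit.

Holding cost per unit per year at price C is H = 0.20·C.
Candidates are each tier's EOQ (if it falls in that tier) and each price-break quantity.
Tier 1 (€97.70): EOQ = 281.3 exceeds tier's upper bound 96, so this tier is dominated.
EOQ at €90.39 = 292.4 (feasible in tier 2): TC = 23,070×€90.39 + (23,070/292.4)×33.5 + (292.4/2)×0.20×€90.39 = €2,090,583.41.
EOQ at €82.11 = 306.8 < 410, so use break Q=410: TC = 23,070×€82.11 + (23,070/410.0)×33.5 + (410.0/2)×0.20×€82.11 = €1,899,529.20.
EOQ at €73.48 = 324.3 < 520, so use break Q=520: TC = 23,070×€73.48 + (23,070/520.0)×33.5 + (520.0/2)×0.20×€73.48 = €1,700,490.80.
Lowest total cost is €1,700,490.80 at Q = 520.0.

Q* ≈ 520 vials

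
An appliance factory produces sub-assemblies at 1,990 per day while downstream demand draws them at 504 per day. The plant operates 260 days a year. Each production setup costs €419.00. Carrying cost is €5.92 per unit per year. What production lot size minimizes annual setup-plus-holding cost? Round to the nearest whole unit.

Q* ≈ 4,984 sub-assemblies

Annual demand D = 504 × 260 = 131,040.
Production build-up factor (1 − d/p) = 1 − 504/1,990 = 0.7467.
Q* = √(2DS / (H(1 − d/p))) = √(2 × 131,040 × 419 / (5.92 × 0.7467)).
= √(109,811,520 / 4.4207) ≈ 4984.025.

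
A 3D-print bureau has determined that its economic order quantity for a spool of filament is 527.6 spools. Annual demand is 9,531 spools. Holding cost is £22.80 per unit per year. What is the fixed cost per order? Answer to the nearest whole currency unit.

S ≈ £333

Squaring Q* = √(2DS/H) gives Q*² = 2DS/H.
From Q* = √(2DS/H): S = Q*²H / (2D) = 527.6² × 22.8 / (2 × 9,531) = 332.9477.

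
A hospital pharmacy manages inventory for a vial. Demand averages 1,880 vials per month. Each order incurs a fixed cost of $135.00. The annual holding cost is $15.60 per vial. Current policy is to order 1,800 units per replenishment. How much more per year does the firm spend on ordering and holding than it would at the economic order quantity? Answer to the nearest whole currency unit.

Annual demand D = 1,880 × 12 = 22,560.
EOQ = √(2DS/H) = √(2 × 22,560 × 135 / 15.6) ≈ 624.87.
Cost at Q* = (D/Q*)S + (Q*/2)H = √(2DSH) ≈ $9,747.96.
Cost at Q = 1,800: (22,560/1,800)×135 + (1,800/2)×15.6 = $1,692.00 + $14,040.00 = $15,732.00.
Excess = $15,732.00 − $9,747.96 = $5,984.04.

Extra cost ≈ $5,984 per year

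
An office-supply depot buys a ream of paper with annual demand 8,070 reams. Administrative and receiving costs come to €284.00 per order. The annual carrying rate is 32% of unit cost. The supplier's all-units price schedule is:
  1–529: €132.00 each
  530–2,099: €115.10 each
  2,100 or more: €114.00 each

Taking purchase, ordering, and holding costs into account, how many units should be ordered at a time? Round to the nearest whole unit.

Holding cost per unit per year at price C is H = 0.32·C.
For each price level, check whether its EOQ is feasible; otherwise the best quantity at that price is the breakpoint.
EOQ at €132.00 = 329.4 (feasible in tier 1): TC = 8,070×€132.00 + (8,070/329.4)×284 + (329.4/2)×0.32×€132.00 = €1,079,154.67.
EOQ at €115.10 = 352.8 < 530, so use break Q=530: TC = 8,070×€115.10 + (8,070/530.0)×284 + (530.0/2)×0.32×€115.10 = €942,941.78.
EOQ at €114.00 = 354.5 < 2100, so use break Q=2100: TC = 8,070×€114.00 + (8,070/2100.0)×284 + (2100.0/2)×0.32×€114.00 = €959,375.37.
Lowest total cost is €942,941.78 at Q = 530.0.

Q* ≈ 530 reams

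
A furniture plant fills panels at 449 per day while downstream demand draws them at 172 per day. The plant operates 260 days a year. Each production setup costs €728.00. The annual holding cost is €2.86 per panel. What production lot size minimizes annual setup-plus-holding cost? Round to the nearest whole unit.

Q* ≈ 6,075 panels

Annual demand D = 172 × 260 = 44,720.
Production build-up factor (1 − d/p) = 1 − 172/449 = 0.6169.
Q* = √(2DS / (H(1 − d/p))) = √(2 × 44,720 × 728 / (2.86 × 0.6169)).
= √(65,112,320 / 1.7644) ≈ 6074.798.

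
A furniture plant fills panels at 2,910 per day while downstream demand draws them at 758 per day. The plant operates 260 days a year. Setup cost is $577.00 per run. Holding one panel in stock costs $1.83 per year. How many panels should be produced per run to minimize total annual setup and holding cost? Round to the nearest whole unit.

Annual demand D = 758 × 260 = 197,080.
Production build-up factor (1 − d/p) = 1 − 758/2,910 = 0.7395.
Q* = √(2DS / (H(1 − d/p))) = √(2 × 197,080 × 577 / (1.83 × 0.7395)).
= √(227,430,320 / 1.3533) ≈ 12963.552.

Q* ≈ 12,964 panels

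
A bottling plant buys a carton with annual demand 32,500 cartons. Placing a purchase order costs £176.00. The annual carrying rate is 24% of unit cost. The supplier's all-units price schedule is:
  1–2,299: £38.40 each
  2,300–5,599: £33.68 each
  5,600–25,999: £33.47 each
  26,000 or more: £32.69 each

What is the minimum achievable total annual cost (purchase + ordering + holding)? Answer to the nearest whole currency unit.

TC* ≈ £1,106,383

Holding cost per unit per year at price C is H = 0.24·C.
Candidates are each tier's EOQ (if it falls in that tier) and each price-break quantity.
EOQ at £38.40 = 1114.1 (feasible in tier 1): TC = 32,500×£38.40 + (32,500/1114.1)×176 + (1114.1/2)×0.24×£38.40 = £1,258,267.96.
EOQ at £33.68 = 1189.7 < 2300, so use break Q=2300: TC = 32,500×£33.68 + (32,500/2300.0)×176 + (2300.0/2)×0.24×£33.68 = £1,106,382.64.
EOQ at £33.47 = 1193.4 < 5600, so use break Q=5600: TC = 32,500×£33.47 + (32,500/5600.0)×176 + (5600.0/2)×0.24×£33.47 = £1,111,288.27.
EOQ at £32.69 = 1207.5 < 26000, so use break Q=26000: TC = 32,500×£32.69 + (32,500/26000.0)×176 + (26000.0/2)×0.24×£32.69 = £1,164,637.80.
Lowest total cost among the candidates is at Q = 2300.0.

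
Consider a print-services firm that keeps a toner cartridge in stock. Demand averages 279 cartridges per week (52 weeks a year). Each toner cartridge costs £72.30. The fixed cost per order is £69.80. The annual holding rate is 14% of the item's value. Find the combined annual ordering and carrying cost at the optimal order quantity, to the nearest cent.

Annual demand D = 279 × 52 = 14,508.
Holding cost H = 0.14 × £72.30 = £10.1220 per unit per year.
EOQ = √(2DS/H) = √(2 × 14,508 × 69.8 / 10.122) ≈ 447.31.
At the optimum the two cost components are equal, so total cost = 2·(Q*/2)H = Q*·H.
Minimum total = √(2DSH) = √(2 × 14,508 × 69.8 × 10.122) ≈ 4527.721.

TC* ≈ £4,527.72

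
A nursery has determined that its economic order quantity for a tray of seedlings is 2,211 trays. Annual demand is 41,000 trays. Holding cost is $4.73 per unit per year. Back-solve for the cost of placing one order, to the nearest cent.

Squaring Q* = √(2DS/H) gives Q*² = 2DS/H.
From Q* = √(2DS/H): S = Q*²H / (2D) = 2,211² × 4.73 / (2 × 41,000) = 281.9842.

S ≈ $281.98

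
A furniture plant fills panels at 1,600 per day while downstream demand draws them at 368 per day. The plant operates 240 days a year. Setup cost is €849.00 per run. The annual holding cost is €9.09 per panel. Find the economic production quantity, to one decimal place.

Q* ≈ 4,628.8 panels

Annual demand D = 368 × 240 = 88,320.
Production build-up factor (1 − d/p) = 1 − 368/1,600 = 0.7700.
Q* = √(2DS / (H(1 − d/p))) = √(2 × 88,320 × 849 / (9.09 × 0.7700)).
= √(149,967,360 / 6.9993) ≈ 4628.828.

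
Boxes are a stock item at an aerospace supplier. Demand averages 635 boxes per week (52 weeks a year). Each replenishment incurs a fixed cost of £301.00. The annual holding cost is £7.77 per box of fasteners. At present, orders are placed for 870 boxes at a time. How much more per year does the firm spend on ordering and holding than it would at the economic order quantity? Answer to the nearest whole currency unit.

Annual demand D = 635 × 52 = 33,020.
EOQ = √(2DS/H) = √(2 × 33,020 × 301 / 7.77) ≈ 1599.47.
Cost at Q* = (D/Q*)S + (Q*/2)H = √(2DSH) ≈ £12,427.89.
Cost at Q = 870: (33,020/870)×301 + (870/2)×7.77 = £11,424.16 + £3,379.95 = £14,804.11.
Excess = £14,804.11 − £12,427.89 = £2,376.22.

Extra cost ≈ £2,376 per year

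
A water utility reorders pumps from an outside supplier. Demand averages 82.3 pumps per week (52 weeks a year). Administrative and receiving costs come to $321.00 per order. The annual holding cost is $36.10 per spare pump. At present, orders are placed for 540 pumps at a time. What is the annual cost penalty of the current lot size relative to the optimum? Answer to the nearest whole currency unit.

Annual demand D = 82.3 × 52 = 4,279.6.
EOQ = √(2DS/H) = √(2 × 4,279.6 × 321 / 36.1) ≈ 275.88.
Cost at Q* = (D/Q*)S + (Q*/2)H = √(2DSH) ≈ $9,959.16.
Cost at Q = 540: (4,279.6/540)×321 + (540/2)×36.1 = $2,543.98 + $9,747.00 = $12,290.98.
Excess = $12,290.98 − $9,959.16 = $2,331.82.

Extra cost ≈ $2,332 per year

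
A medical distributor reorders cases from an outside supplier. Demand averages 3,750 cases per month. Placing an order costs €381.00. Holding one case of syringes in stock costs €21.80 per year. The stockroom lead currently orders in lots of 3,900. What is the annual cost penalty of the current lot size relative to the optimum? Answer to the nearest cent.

Annual demand D = 3,750 × 12 = 45,000.
EOQ = √(2DS/H) = √(2 × 45,000 × 381 / 21.8) ≈ 1254.17.
Cost at Q* = (D/Q*)S + (Q*/2)H = √(2DSH) ≈ €27,340.85.
Cost at Q = 3,900: (45,000/3,900)×381 + (3,900/2)×21.8 = €4,396.15 + €42,510.00 = €46,906.15.
Excess = €46,906.15 − €27,340.85 = €19,565.31.

Extra cost ≈ €19,565.31 per year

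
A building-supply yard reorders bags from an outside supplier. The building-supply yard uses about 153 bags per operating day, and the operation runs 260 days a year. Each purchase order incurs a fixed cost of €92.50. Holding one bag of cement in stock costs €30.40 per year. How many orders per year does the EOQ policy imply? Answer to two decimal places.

N ≈ 80.85 orders per year

Annual demand D = 153 × 260 = 39,780.
The optimal lot size = √(2DS/H) = √(2 × 39,780 × 92.5 / 30.4) ≈ 492.02.
Orders per year = D / Q* = 39,780 / 492.02 ≈ 80.851.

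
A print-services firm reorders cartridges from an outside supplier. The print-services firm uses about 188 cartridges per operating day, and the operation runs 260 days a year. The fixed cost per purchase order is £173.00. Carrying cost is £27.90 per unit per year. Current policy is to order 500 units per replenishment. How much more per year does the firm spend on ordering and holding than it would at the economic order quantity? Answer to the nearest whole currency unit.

Annual demand D = 188 × 260 = 48,880.
EOQ = √(2DS/H) = √(2 × 48,880 × 173 / 27.9) ≈ 778.58.
Cost at Q* = (D/Q*)S + (Q*/2)H = √(2DSH) ≈ £21,722.30.
Cost at Q = 500: (48,880/500)×173 + (500/2)×27.9 = £16,912.48 + £6,975.00 = £23,887.48.
Excess = £23,887.48 − £21,722.30 = £2,165.18.

Extra cost ≈ £2,165 per year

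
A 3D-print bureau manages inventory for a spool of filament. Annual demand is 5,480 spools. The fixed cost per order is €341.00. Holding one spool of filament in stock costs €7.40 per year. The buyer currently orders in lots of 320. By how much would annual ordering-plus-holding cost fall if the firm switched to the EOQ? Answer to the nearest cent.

Extra cost ≈ €1,764.68 per year

EOQ = √(2DS/H) = √(2 × 5,480 × 341 / 7.4) ≈ 710.67.
Cost at Q* = (D/Q*)S + (Q*/2)H = √(2DSH) ≈ €5,258.94.
Cost at Q = 320: (5,480/320)×341 + (320/2)×7.4 = €5,839.62 + €1,184.00 = €7,023.62.
Excess = €7,023.62 − €5,258.94 = €1,764.68.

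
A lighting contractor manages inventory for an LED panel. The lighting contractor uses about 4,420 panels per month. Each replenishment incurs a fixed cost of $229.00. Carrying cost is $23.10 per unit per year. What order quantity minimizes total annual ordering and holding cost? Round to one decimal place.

Q* ≈ 1,025.5 panels

Annual demand D = 4,420 × 12 = 53,040.
EOQ = √(2DS / H) = √(2 × 53,040 × 229 / 23.1).
= √(24,292,320 / 23.1) = √1,051,615.5844 ≈ 1025.483.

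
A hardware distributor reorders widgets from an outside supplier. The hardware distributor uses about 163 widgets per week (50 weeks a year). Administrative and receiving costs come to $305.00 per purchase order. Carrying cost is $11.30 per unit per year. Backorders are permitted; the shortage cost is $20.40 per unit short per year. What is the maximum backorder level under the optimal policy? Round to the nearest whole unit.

S* ≈ 295 widgets

Annual demand D = 163 × 50 = 8,150.
With planned backorders, Q* = √(2DS/H) · √((H+B)/B).
√(2DS/H) = √(2 × 8,150 × 305 / 11.3) = 663.292.
√((H+B)/B) = √((11.3+20.4)/20.4) = 1.2466.
Q* ≈ 826.835.
S* = Q* · H/(H+B) = 826.835 × 11.3/31.7 ≈ 294.739.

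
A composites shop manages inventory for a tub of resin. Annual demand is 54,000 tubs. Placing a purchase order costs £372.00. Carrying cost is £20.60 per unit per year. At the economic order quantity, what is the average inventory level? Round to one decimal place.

Average inventory ≈ 698.3 tubs

The optimal lot size = √(2DS/H) = √(2 × 54,000 × 372 / 20.6) ≈ 1396.53.
Average inventory = Q*/2 ≈ 1396.53 / 2 = 698.264.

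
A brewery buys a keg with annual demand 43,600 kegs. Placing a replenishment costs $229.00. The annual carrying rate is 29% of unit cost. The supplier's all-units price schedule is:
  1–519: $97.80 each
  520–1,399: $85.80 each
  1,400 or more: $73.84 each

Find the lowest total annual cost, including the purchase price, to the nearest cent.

Holding cost per unit per year at price C is H = 0.29·C.
Evaluate total cost at each tier's feasible EOQ or, if the EOQ is below the tier, at the tier's minimum quantity.
Tier 1 ($97.80): EOQ = 839.1 exceeds tier's upper bound 519, so this tier is dominated.
EOQ at $85.80 = 895.8 (feasible in tier 2): TC = 43,600×$85.80 + (43,600/895.8)×229 + (895.8/2)×0.29×$85.80 = $3,763,170.44.
EOQ at $73.84 = 965.7 < 1400, so use break Q=1400: TC = 43,600×$73.84 + (43,600/1400.0)×229 + (1400.0/2)×0.29×$73.84 = $3,241,545.23.
Lowest total cost among the candidates is at Q = 1400.0.

TC* ≈ $3,241,545.23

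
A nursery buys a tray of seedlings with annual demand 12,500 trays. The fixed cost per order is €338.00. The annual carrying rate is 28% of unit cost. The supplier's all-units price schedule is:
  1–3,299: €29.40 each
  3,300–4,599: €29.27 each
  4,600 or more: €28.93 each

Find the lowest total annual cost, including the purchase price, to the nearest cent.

TC* ≈ €375,840.29

Holding cost per unit per year at price C is H = 0.28·C.
Candidates are each tier's EOQ (if it falls in that tier) and each price-break quantity.
EOQ at €29.40 = 1013.2 (feasible in tier 1): TC = 12,500×€29.40 + (12,500/1013.2)×338 + (1013.2/2)×0.28×€29.40 = €375,840.29.
EOQ at €29.27 = 1015.4 < 3300, so use break Q=3300: TC = 12,500×€29.27 + (12,500/3300.0)×338 + (3300.0/2)×0.28×€29.27 = €380,678.04.
EOQ at €28.93 = 1021.4 < 4600, so use break Q=4600: TC = 12,500×€28.93 + (12,500/4600.0)×338 + (4600.0/2)×0.28×€28.93 = €381,174.40.
Lowest total cost among the candidates is at Q = 1013.2.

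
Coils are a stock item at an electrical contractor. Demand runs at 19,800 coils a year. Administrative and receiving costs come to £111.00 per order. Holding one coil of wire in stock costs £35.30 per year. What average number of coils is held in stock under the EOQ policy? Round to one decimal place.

Average inventory ≈ 176.4 coils

Q* = √(2DS/H) = √(2 × 19,800 × 111 / 35.3) ≈ 352.88.
Average inventory = Q*/2 ≈ 352.88 / 2 = 176.438.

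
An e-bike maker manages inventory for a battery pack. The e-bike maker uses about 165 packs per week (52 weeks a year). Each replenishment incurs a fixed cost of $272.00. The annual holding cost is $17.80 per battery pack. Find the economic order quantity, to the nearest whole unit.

Q* ≈ 512 packs

Annual demand D = 165 × 52 = 8,580.
EOQ = √(2DS / H) = √(2 × 8,580 × 272 / 17.8).
= √(4,667,520 / 17.8) = √262,220.2247 ≈ 512.074.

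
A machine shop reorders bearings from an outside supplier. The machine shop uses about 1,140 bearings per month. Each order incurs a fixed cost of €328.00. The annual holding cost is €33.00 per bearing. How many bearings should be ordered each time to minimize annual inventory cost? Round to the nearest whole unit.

Q* ≈ 521 bearings

Annual demand D = 1,140 × 12 = 13,680.
EOQ = √(2DS / H) = √(2 × 13,680 × 328 / 33).
= √(8,974,080 / 33) = √271,941.8182 ≈ 521.480.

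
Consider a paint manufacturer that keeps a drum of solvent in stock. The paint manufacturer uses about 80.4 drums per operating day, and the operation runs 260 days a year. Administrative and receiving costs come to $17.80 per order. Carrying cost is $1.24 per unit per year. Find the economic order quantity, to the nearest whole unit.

Q* ≈ 775 drums

Annual demand D = 80.4 × 260 = 20,904.
EOQ = √(2DS / H) = √(2 × 20,904 × 17.8 / 1.24).
= √(744,182.4 / 1.24) = √600,147.0968 ≈ 774.692.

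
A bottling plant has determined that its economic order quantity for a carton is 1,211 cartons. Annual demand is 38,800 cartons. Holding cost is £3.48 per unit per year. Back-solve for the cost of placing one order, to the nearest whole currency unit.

S ≈ £66

Invert the EOQ relation Q*² = 2DS/H.
From Q* = √(2DS/H): S = Q*²H / (2D) = 1,211² × 3.48 / (2 × 38,800) = 65.7667.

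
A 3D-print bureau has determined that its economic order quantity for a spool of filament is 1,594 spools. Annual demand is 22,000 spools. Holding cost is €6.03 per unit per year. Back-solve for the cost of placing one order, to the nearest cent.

The basic EOQ model gives Q* = √(2DS/H); rearrange for the unknown.
From Q* = √(2DS/H): S = Q*²H / (2D) = 1,594² × 6.03 / (2 × 22,000) = 348.2100.

S ≈ €348.21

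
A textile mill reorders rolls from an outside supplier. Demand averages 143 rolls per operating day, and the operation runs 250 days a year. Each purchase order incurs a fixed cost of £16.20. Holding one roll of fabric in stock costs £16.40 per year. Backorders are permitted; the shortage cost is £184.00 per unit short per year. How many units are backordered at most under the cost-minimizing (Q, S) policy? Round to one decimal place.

S* ≈ 22.7 rolls

Annual demand D = 143 × 250 = 35,750.
With planned backorders, Q* = √(2DS/H) · √((H+B)/B).
√(2DS/H) = √(2 × 35,750 × 16.2 / 16.4) = 265.759.
√((H+B)/B) = √((16.4+184)/184) = 1.0436.
Q* ≈ 277.350.
S* = Q* · H/(H+B) = 277.350 × 16.4/200.4 ≈ 22.697.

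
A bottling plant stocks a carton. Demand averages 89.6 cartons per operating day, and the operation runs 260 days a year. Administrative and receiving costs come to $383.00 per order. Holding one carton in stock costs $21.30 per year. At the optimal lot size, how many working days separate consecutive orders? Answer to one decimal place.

Annual demand D = 89.6 × 260 = 23,296.
Q* = √(2DS/H) = √(2 × 23,296 × 383 / 21.3) ≈ 915.30.
Cycle time = Q*/D × 260 = 915.30 / 23,296 × 260 ≈ 10.215 days.

T ≈ 10.2 days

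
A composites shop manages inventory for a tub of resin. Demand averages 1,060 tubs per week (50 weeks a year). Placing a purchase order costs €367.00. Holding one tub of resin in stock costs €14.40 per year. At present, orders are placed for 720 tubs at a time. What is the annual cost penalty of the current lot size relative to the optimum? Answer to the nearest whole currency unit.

Annual demand D = 1,060 × 50 = 53,000.
EOQ = √(2DS/H) = √(2 × 53,000 × 367 / 14.4) ≈ 1643.63.
Cost at Q* = (D/Q*)S + (Q*/2)H = √(2DSH) ≈ €23,668.31.
Cost at Q = 720: (53,000/720)×367 + (720/2)×14.4 = €27,015.28 + €5,184.00 = €32,199.28.
Excess = €32,199.28 − €23,668.31 = €8,530.97.

Extra cost ≈ €8,531 per year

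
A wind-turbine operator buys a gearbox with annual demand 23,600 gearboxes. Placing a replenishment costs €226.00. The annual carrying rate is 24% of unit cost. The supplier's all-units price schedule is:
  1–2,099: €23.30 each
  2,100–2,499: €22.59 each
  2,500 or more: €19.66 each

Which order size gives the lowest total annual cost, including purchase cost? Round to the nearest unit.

Holding cost per unit per year at price C is H = 0.24·C.
For each price level, check whether its EOQ is feasible; otherwise the best quantity at that price is the breakpoint.
EOQ at €23.30 = 1381.2 (feasible in tier 1): TC = 23,600×€23.30 + (23,600/1381.2)×226 + (1381.2/2)×0.24×€23.30 = €557,603.40.
EOQ at €22.59 = 1402.7 < 2100, so use break Q=2100: TC = 23,600×€22.59 + (23,600/2100.0)×226 + (2100.0/2)×0.24×€22.59 = €541,356.49.
EOQ at €19.66 = 1503.6 < 2500, so use break Q=2500: TC = 23,600×€19.66 + (23,600/2500.0)×226 + (2500.0/2)×0.24×€19.66 = €472,007.44.
Lowest total cost is €472,007.44 at Q = 2500.0.

Q* ≈ 2,500 gearboxes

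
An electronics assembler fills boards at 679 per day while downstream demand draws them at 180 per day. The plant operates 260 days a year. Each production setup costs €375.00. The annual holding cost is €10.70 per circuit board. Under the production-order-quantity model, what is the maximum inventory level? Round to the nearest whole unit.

I_max ≈ 1,553 boards

Annual demand D = 180 × 260 = 46,800.
Production build-up factor (1 − d/p) = 1 − 180/679 = 0.7349.
Q* = √(2DS / (H(1 − d/p))) = √(2 × 46,800 × 375 / (10.7 × 0.7349)).
= √(35,100,000 / 7.8635) ≈ 2112.741.
Maximum inventory = Q*(1 − d/p) = 2112.741 × 0.7349 ≈ 1552.662.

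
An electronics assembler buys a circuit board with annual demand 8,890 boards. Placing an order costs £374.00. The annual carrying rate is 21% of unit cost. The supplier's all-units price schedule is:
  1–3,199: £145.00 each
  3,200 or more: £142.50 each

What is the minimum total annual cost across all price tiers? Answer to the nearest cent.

Holding cost per unit per year at price C is H = 0.21·C.
For each price level, check whether its EOQ is feasible; otherwise the best quantity at that price is the breakpoint.
EOQ at £145.00 = 467.3 (feasible in tier 1): TC = 8,890×£145.00 + (8,890/467.3)×374 + (467.3/2)×0.21×£145.00 = £1,303,279.69.
EOQ at £142.50 = 471.4 < 3200, so use break Q=3200: TC = 8,890×£142.50 + (8,890/3200.0)×374 + (3200.0/2)×0.21×£142.50 = £1,315,744.02.
Lowest total cost among the candidates is at Q = 467.3.

TC* ≈ £1,303,279.69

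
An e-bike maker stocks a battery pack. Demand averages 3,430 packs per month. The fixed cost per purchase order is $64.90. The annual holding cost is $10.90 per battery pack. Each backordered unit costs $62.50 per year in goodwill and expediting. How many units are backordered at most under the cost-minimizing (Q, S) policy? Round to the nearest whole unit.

Annual demand D = 3,430 × 12 = 41,160.
With planned backorders, Q* = √(2DS/H) · √((H+B)/B).
√(2DS/H) = √(2 × 41,160 × 64.9 / 10.9) = 700.103.
√((H+B)/B) = √((10.9+62.5)/62.5) = 1.0837.
Q* ≈ 758.700.
S* = Q* · H/(H+B) = 758.700 × 10.9/73.4 ≈ 112.668.

S* ≈ 113 packs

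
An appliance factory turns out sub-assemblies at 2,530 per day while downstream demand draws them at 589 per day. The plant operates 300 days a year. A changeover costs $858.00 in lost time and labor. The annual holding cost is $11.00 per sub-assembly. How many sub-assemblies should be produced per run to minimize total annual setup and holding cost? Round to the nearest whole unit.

Annual demand D = 589 × 300 = 176,700.
Production build-up factor (1 − d/p) = 1 − 589/2,530 = 0.7672.
Q* = √(2DS / (H(1 − d/p))) = √(2 × 176,700 × 858 / (11 × 0.7672)).
= √(303,217,200 / 8.4391) ≈ 5994.156.

Q* ≈ 5,994 sub-assemblies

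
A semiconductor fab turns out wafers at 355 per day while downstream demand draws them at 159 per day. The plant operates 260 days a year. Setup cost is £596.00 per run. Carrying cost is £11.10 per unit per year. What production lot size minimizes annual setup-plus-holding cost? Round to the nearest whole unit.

Annual demand D = 159 × 260 = 41,340.
Production build-up factor (1 − d/p) = 1 − 159/355 = 0.5521.
Q* = √(2DS / (H(1 − d/p))) = √(2 × 41,340 × 596 / (11.1 × 0.5521)).
= √(49,277,280 / 6.1285) ≈ 2835.620.

Q* ≈ 2,836 wafers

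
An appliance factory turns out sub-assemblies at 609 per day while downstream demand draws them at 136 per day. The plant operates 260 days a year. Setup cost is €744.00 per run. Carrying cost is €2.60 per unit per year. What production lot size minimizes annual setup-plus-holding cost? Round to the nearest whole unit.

Annual demand D = 136 × 260 = 35,360.
Production build-up factor (1 − d/p) = 1 − 136/609 = 0.7767.
Q* = √(2DS / (H(1 − d/p))) = √(2 × 35,360 × 744 / (2.6 × 0.7767)).
= √(52,615,680 / 2.0194) ≈ 5104.450.

Q* ≈ 5,104 sub-assemblies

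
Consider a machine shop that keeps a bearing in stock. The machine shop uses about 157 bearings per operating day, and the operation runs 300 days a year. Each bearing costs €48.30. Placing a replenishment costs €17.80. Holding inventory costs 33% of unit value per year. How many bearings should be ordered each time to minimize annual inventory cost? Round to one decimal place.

Q* ≈ 324.3 bearings

Annual demand D = 157 × 300 = 47,100.
Holding cost H = 0.33 × €48.30 = €15.9390 per unit per year.
EOQ = √(2DS / H) = √(2 × 47,100 × 17.8 / 15.939).
= √(1,676,760 / 15.939) = √105,198.5695 ≈ 324.343.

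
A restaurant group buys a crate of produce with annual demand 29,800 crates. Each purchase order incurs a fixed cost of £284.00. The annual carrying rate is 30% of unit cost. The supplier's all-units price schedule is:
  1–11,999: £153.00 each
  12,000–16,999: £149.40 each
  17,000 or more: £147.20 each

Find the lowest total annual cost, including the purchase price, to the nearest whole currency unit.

Holding cost per unit per year at price C is H = 0.30·C.
For each price level, check whether its EOQ is feasible; otherwise the best quantity at that price is the breakpoint.
EOQ at £153.00 = 607.3 (feasible in tier 1): TC = 29,800×£153.00 + (29,800/607.3)×284 + (607.3/2)×0.30×£153.00 = £4,587,273.32.
EOQ at £149.40 = 614.5 < 12000, so use break Q=12000: TC = 29,800×£149.40 + (29,800/12000.0)×284 + (12000.0/2)×0.30×£149.40 = £4,721,745.27.
EOQ at £147.20 = 619.1 < 17000, so use break Q=17000: TC = 29,800×£147.20 + (29,800/17000.0)×284 + (17000.0/2)×0.30×£147.20 = £4,762,417.84.
Lowest total cost among the candidates is at Q = 607.3.

TC* ≈ £4,587,273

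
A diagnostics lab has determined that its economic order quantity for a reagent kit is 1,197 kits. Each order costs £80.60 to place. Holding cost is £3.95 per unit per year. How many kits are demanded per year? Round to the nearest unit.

D ≈ 35,109 kits per year

The basic EOQ model gives Q* = √(2DS/H); rearrange for the unknown.
From Q* = √(2DS/H): D = Q*²H / (2S) = 1,197² × 3.95 / (2 × 80.6) = 35109.154.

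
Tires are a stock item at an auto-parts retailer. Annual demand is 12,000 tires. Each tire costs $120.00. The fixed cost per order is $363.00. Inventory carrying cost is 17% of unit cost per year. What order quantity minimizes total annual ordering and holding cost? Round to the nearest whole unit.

Q* ≈ 653 tires

Holding cost H = 0.17 × $120.00 = $20.4000 per unit per year.
EOQ = √(2DS / H) = √(2 × 12,000 × 363 / 20.4).
= √(8,712,000 / 20.4) = √427,058.8235 ≈ 653.497.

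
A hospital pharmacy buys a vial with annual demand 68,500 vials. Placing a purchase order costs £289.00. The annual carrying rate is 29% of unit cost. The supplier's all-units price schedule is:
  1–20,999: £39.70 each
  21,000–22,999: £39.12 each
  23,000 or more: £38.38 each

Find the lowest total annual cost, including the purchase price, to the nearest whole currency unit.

TC* ≈ £2,740,800

Holding cost per unit per year at price C is H = 0.29·C.
Evaluate total cost at each tier's feasible EOQ or, if the EOQ is below the tier, at the tier's minimum quantity.
EOQ at £39.70 = 1854.4 (feasible in tier 1): TC = 68,500×£39.70 + (68,500/1854.4)×289 + (1854.4/2)×0.29×£39.70 = £2,740,800.27.
EOQ at £39.12 = 1868.1 < 21000, so use break Q=21000: TC = 68,500×£39.12 + (68,500/21000.0)×289 + (21000.0/2)×0.29×£39.12 = £2,799,783.09.
EOQ at £38.38 = 1886.1 < 23000, so use break Q=23000: TC = 68,500×£38.38 + (68,500/23000.0)×289 + (23000.0/2)×0.29×£38.38 = £2,757,888.02.
Lowest total cost among the candidates is at Q = 1854.4.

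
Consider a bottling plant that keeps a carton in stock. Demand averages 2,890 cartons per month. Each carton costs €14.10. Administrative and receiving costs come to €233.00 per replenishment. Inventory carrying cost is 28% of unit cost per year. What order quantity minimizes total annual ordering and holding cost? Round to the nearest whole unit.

Annual demand D = 2,890 × 12 = 34,680.
Holding cost H = 0.28 × €14.10 = €3.9480 per unit per year.
EOQ = √(2DS / H) = √(2 × 34,680 × 233 / 3.948).
= √(16,160,880 / 3.948) = √4,093,434.6505 ≈ 2023.224.

Q* ≈ 2,023 cartons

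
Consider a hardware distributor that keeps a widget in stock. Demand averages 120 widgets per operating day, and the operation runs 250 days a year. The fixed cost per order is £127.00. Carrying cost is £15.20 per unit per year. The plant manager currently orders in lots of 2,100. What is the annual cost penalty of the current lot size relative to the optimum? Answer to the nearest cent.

Annual demand D = 120 × 250 = 30,000.
EOQ = √(2DS/H) = √(2 × 30,000 × 127 / 15.2) ≈ 708.04.
Cost at Q* = (D/Q*)S + (Q*/2)H = √(2DSH) ≈ £10,762.16.
Cost at Q = 2,100: (30,000/2,100)×127 + (2,100/2)×15.2 = £1,814.29 + £15,960.00 = £17,774.29.
Excess = £17,774.29 − £10,762.16 = £7,012.13.

Extra cost ≈ £7,012.13 per year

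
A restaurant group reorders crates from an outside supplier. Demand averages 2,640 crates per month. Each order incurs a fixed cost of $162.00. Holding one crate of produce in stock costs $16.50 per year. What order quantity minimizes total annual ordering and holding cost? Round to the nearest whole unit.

Annual demand D = 2,640 × 12 = 31,680.
EOQ = √(2DS / H) = √(2 × 31,680 × 162 / 16.5).
= √(10,264,320 / 16.5) = √622,080 ≈ 788.720.

Q* ≈ 789 crates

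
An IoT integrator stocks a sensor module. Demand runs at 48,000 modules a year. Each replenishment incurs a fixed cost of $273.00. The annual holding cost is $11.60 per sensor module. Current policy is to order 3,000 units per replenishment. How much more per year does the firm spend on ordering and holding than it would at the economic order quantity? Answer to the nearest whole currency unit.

EOQ = √(2DS/H) = √(2 × 48,000 × 273 / 11.6) ≈ 1503.10.
Cost at Q* = (D/Q*)S + (Q*/2)H = √(2DSH) ≈ $17,435.96.
Cost at Q = 3,000: (48,000/3,000)×273 + (3,000/2)×11.6 = $4,368.00 + $17,400.00 = $21,768.00.
Excess = $21,768.00 − $17,435.96 = $4,332.04.

Extra cost ≈ $4,332 per year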